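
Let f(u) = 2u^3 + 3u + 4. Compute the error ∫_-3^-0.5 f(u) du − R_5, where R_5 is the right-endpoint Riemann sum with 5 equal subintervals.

Exact integral: ∫_-3^-0.5 f(u) du = -43.59375.
R_5 = -29.375.
Error = -43.59375 − (-29.375) = -14.21875.

-14.21875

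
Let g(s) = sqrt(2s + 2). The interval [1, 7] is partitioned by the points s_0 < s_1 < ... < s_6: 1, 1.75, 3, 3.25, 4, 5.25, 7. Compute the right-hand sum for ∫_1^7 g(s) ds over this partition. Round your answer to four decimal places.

Subinterval widths: 0.75, 1.25, 0.25, 0.75, 1.25, 1.75.
Right endpoints: 1.75, 3, 3.25, 4, 5.25, 7.
g(1.75) ≈ 2.3452, g(3) ≈ 2.8284, g(3.25) ≈ 2.9155, g(4) ≈ 3.1623, g(5.25) ≈ 3.5355, g(7) ≈ 4.0000.
Sum = Σ Δs_i · g(s_i).
Sum ≈ 19.8144.

19.8144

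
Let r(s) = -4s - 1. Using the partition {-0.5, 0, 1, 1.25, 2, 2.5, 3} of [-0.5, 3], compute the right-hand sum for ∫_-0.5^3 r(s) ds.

-25.75

Subinterval widths: 0.5, 1, 0.25, 0.75, 0.5, 0.5.
Right endpoints: 0, 1, 1.25, 2, 2.5, 3.
r(0) = -1, r(1) = -5, r(1.25) = -6, r(2) = -9, r(2.5) = -11, r(3) = -13.
Sum = Σ Δs_i · r(s_i).
Sum = -25.75.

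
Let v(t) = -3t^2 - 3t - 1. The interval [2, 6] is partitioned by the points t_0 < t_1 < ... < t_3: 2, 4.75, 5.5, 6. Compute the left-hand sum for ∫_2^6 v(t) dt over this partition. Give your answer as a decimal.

-168.578125

Subinterval widths: 2.75, 0.75, 0.5.
Left endpoints: 2, 4.75, 5.5.
v(2) = -19, v(4.75) = -82.9375, v(5.5) = -108.25.
Sum = Σ Δt_i · v(t_i).
Sum = -168.578125.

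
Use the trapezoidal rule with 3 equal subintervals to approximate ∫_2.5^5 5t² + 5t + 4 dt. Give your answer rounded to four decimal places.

240.6134

Δt = (5 − 2.5)/3 = 5/6.
f(2.5) = 47.75, f(10/3) = 686/9, f(25/6) = 4019/36, f(5) = 154.
T_3 = (Δt/2)·[f(t_0) + 2f(t_1) + 2f(t_2) + f(t_3)].
Sum ≈ 240.6134.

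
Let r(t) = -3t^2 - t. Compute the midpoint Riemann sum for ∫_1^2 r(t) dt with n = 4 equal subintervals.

Δt = (2 − 1)/4 = 0.25.
Midpoints: 1.125, 1.375, 1.625, 1.875.
r(1.125) = -4.921875, r(1.375) = -7.046875, r(1.625) = -9.546875, r(1.875) = -12.421875.
Sum = Δt · [r(1.125) + r(1.375) + r(1.625) + r(1.875)].
Sum = -8.484375.

-8.484375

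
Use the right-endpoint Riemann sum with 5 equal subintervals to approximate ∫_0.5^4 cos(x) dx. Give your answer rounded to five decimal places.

-1.72126

Δx = (4 − 0.5)/5 = 0.7.
Right endpoints: 1.2, 1.9, 2.6, 3.3, 4.
f(1.2) ≈ 0.36236, f(1.9) ≈ -0.32329, f(2.6) ≈ -0.85689, f(3.3) ≈ -0.98748, f(4) ≈ -0.65364.
Sum = Δx · [f(1.2) + f(1.9) + f(2.6) + f(3.3) + f(4)].
Sum ≈ -1.72126.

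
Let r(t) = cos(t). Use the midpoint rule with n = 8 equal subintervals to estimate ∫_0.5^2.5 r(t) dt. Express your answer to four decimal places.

Δt = (2.5 − 0.5)/8 = 0.25.
Midpoints: 0.625, 0.875, 1.125, 1.375, 1.625, 1.875, 2.125, 2.375.
r(0.625) ≈ 0.8110, r(0.875) ≈ 0.6410, r(1.125) ≈ 0.4312, r(1.375) ≈ 0.1945, r(1.625) ≈ -0.0542, r(1.875) ≈ -0.2995, r(2.125) ≈ -0.5263, r(2.375) ≈ -0.7203.
Sum = Δt · [r(0.625) + r(0.875) + r(1.125) + ...].
Sum ≈ 0.1194.

0.1194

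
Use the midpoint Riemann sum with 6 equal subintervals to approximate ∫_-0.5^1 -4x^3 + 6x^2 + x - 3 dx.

-2.8359375

Δx = (1 − (-0.5))/6 = 0.25.
Midpoints: -0.375, -0.125, 0.125, 0.375, 0.625, 0.875.
f(-0.375) = -2.3203125, f(-0.125) = -3.0234375, f(0.125) = -2.7890625, f(0.375) = -1.9921875, f(0.625) = -1.0078125, f(0.875) = -0.2109375.
Sum = Δx · [f(-0.375) + f(-0.125) + f(0.125) + ...].
Sum = -2.8359375.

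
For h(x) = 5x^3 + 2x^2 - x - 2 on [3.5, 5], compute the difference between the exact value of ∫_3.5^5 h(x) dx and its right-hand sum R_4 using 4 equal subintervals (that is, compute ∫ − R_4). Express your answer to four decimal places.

-83.8037

Exact integral: ∫_3.5^5 h(x) dx = 639.046875.
R_4 ≈ 722.850586.
Error ≈ 639.046875 − 722.850586 ≈ -83.8037.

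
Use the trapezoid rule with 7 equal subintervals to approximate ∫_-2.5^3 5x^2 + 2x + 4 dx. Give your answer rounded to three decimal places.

Δx = (3 − (-2.5))/7 = 11/14.
f(-2.5) = 30.25, f(-12/7) = 748/49, f(-13/14) = 1265/196, f(-1/7) = 187/49, f(9/14) = 1441/196, f(10/7) = 836/49, f(31/14) = 6457/196, f(3) = 55.
T_7 = (Δx/2)·[f(x_0) + 2f(x_1) + ... + 2f(x_{6}) + f(x_7)].
Sum ≈ 98.621.

98.621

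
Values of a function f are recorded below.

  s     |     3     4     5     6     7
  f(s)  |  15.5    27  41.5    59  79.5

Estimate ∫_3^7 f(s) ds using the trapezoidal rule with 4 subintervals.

Δs = 1.
T_4 = (1/2)·[15.5 + 2·27 + 2·41.5 + 2·59 + 79.5] = 175.

175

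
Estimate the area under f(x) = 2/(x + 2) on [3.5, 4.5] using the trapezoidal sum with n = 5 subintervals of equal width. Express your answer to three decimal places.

Δx = (4.5 − 3.5)/5 = 0.2.
f(3.5) = 4/11, f(3.7) = 20/57, f(3.9) = 20/59, f(4.1) = 20/61, f(4.3) = 20/63, f(4.5) = 4/13.
T_5 = (Δx/2)·[f(x_0) + 2f(x_1) + ... + 2f(x_{4}) + f(x_5)].
Sum ≈ 0.334.

0.334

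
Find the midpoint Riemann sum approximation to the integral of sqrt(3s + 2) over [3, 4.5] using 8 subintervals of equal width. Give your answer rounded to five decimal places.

Δs = (4.5 − 3)/8 = 0.1875.
Midpoints: 3.09375, 3.28125, 3.46875, 3.65625, 3.84375, 4.03125, 4.21875, 4.40625.
f(3.09375) ≈ 3.35876, f(3.28125) ≈ 3.44147, f(3.46875) ≈ 3.52225, f(3.65625) ≈ 3.60122, f(3.84375) ≈ 3.67848, f(4.03125) ≈ 3.75416, f(4.21875) ≈ 3.82835, f(4.40625) ≈ 3.90112.
Sum = Δs · [f(3.09375) + f(3.28125) + f(3.46875) + ...].
Sum ≈ 5.45359.

5.45359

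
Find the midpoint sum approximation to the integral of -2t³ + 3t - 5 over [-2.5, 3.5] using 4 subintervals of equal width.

-73.125

Δt = (3.5 − (-2.5))/4 = 1.5.
Midpoints: -1.75, -0.25, 1.25, 2.75.
f(-1.75) = 0.46875, f(-0.25) = -5.71875, f(1.25) = -5.15625, f(2.75) = -38.34375.
Sum = Δt · [f(-1.75) + f(-0.25) + f(1.25) + f(2.75)].
Sum = -73.125.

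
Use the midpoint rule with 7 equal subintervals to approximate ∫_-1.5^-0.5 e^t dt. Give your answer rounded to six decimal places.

0.383075

Δt = (-0.5 − (-1.5))/7 = 1/7.
Midpoints: -10/7, -9/7, -8/7, -1, -6/7, -5/7, -4/7.
f(-10/7) ≈ 0.239651, f(-9/7) ≈ 0.276453, f(-8/7) ≈ 0.318907, f(-1) ≈ 0.367879, f(-6/7) ≈ 0.424373, f(-5/7) ≈ 0.489542, f(-4/7) ≈ 0.564718.
Sum = Δt · [f(-10/7) + f(-9/7) + f(-8/7) + ...].
Sum ≈ 0.383075.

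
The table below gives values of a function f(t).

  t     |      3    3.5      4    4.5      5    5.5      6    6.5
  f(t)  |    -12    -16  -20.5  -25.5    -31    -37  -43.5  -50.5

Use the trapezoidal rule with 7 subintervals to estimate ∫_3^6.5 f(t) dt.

-102.375

Δt = 0.5.
T_7 = (0.5/2)·[(-12) + 2·(-16) + 2·(-20.5) + 2·(-25.5) + 2·(-31) + 2·(-37) + 2·(-43.5) + (-50.5)] = -102.375.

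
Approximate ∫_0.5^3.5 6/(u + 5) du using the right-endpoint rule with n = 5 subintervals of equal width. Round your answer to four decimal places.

Δu = (3.5 − 0.5)/5 = 0.6.
Right endpoints: 1.1, 1.7, 2.3, 2.9, 3.5.
f(1.1) = 60/61, f(1.7) = 60/67, f(2.3) = 60/73, f(2.9) = 60/79, f(3.5) = 12/17.
Sum = Δu · [f(1.1) + f(1.7) + f(2.3) + f(2.9) + f(3.5)].
Sum ≈ 2.4999.

2.4999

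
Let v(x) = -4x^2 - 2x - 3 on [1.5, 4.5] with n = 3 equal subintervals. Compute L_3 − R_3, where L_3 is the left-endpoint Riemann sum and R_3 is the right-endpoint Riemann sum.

78

L_3 = -107.
R_3 = -185.
L_3 − R_3 = 78.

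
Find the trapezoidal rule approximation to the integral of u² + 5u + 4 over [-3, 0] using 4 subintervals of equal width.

-1.21875

Δu = (0 − (-3))/4 = 0.75.
f(-3) = -2, f(-2.25) = -2.1875, f(-1.5) = -1.25, f(-0.75) = 0.8125, f(0) = 4.
T_4 = (Δu/2)·[f(u_0) + 2f(u_1) + 2f(u_2) + 2f(u_3) + f(u_4)].
Sum = -1.21875.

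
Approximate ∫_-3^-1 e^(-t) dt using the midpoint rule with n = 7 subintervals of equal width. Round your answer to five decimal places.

Δt = (-1 − (-3))/7 = 2/7.
Midpoints: -20/7, -18/7, -16/7, -2, -12/7, -10/7, -8/7.
f(-20/7) ≈ 17.41171, f(-18/7) ≈ 13.08450, f(-16/7) ≈ 9.83271, f(-2) ≈ 7.38906, f(-12/7) ≈ 5.55271, f(-10/7) ≈ 4.17273, f(-8/7) ≈ 3.13571.
Sum = Δt · [f(-20/7) + f(-18/7) + f(-16/7) + ...].
Sum ≈ 17.30832.

17.30832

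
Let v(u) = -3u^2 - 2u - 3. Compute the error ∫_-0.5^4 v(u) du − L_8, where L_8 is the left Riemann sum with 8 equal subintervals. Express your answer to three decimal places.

-15.108

Exact integral: ∫_-0.5^4 v(u) du = -93.375.
L_8 ≈ -78.26660.
Error ≈ -93.375 − (-78.26660) ≈ -15.108.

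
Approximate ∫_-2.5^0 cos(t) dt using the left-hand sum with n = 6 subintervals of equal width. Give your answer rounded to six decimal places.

Δt = (0 − (-2.5))/6 = 5/12.
Left endpoints: -2.5, -25/12, -5/3, -1.25, -5/6, -5/12.
f(-2.5) ≈ -0.801144, f(-25/12) ≈ -0.490390, f(-5/3) ≈ -0.095724, f(-1.25) ≈ 0.315322, f(-5/6) ≈ 0.672412, f(-5/12) ≈ 0.914443.
Sum = Δt · [f(-2.5) + f(-25/12) + f(-5/3) + ...].
Sum ≈ 0.214550.

0.214550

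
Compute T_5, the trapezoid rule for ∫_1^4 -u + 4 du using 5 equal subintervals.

Δu = (4 − 1)/5 = 0.6.
f(1) = 3, f(1.6) = 2.4, f(2.2) = 1.8, f(2.8) = 1.2, f(3.4) = 0.6, f(4) = 0.
T_5 = (Δu/2)·[f(u_0) + 2f(u_1) + ... + 2f(u_{4}) + f(u_5)].
Sum = 4.5.

4.5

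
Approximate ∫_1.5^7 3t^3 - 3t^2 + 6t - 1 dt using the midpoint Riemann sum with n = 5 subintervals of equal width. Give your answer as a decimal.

Δt = (7 − 1.5)/5 = 1.1.
Midpoints: 2.05, 3.15, 4.25, 5.35, 6.45.
f(2.05) = 24.537875, f(3.15) = 81.900125, f(4.25) = 200.609375, f(5.35) = 404.623625, f(6.45) = 717.900875.
Sum = Δt · [f(2.05) + f(3.15) + f(4.25) + f(5.35) + f(6.45)].
Sum = 1572.5290625.

1572.5290625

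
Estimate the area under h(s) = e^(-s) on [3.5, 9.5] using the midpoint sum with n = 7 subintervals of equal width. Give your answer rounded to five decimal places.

Δs = (9.5 − 3.5)/7 = 6/7.
Midpoints: 55/14, 67/14, 79/14, 6.5, 103/14, 115/14, 127/14.
h(55/14) ≈ 0.01967, h(67/14) ≈ 0.00835, h(79/14) ≈ 0.00354, h(6.5) ≈ 0.00150, h(103/14) ≈ 0.00064, h(115/14) ≈ 0.00027, h(127/14) ≈ 0.00011.
Sum = Δs · [h(55/14) + h(67/14) + h(79/14) + ...].
Sum ≈ 0.02922.

0.02922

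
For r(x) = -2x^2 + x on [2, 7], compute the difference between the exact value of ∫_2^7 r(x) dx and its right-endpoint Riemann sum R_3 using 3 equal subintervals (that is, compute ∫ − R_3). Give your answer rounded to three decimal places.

75.463

Exact integral: ∫_2^7 r(x) dx ≈ -200.83333.
R_3 ≈ -276.29630.
Error ≈ -200.83333 − (-276.29630) ≈ 75.463.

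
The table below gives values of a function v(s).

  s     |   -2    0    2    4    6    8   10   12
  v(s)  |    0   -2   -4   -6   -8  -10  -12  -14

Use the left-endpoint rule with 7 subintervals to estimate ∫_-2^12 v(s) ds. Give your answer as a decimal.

Δs = 2.
Sum = 2·[0 + (-2) + (-4) + (-6) + (-8) + (-10) + (-12)] = -84.

-84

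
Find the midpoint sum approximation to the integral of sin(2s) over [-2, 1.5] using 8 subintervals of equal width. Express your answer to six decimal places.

Δs = (1.5 − (-2))/8 = 0.4375.
Midpoints: -1.78125, -1.34375, -0.90625, -0.46875, -0.03125, 0.40625, 0.84375, 1.28125.
f(-1.78125) ≈ 0.408589, f(-1.34375) ≈ -0.438647, f(-0.90625) ≈ -0.970932, f(-0.46875) ≈ -0.806081, f(-0.03125) ≈ -0.062459, f(0.40625) ≈ 0.726009, f(0.84375) ≈ 0.993198, f(1.28125) ≈ 0.547265.
Sum = Δs · [f(-1.78125) + f(-1.34375) + f(-0.90625) + ...].
Sum ≈ 0.173662.

0.173662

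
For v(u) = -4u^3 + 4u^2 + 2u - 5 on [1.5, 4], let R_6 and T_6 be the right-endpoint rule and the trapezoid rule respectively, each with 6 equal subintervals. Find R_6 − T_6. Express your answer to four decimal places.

R_6 ≈ -208.972801.
T_6 ≈ -170.951968.
R_6 − T_6 ≈ -38.0208.

-38.0208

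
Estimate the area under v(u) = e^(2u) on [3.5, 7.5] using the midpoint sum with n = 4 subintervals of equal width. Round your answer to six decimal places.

Δu = (7.5 − 3.5)/4 = 1.
Midpoints: 4, 5, 6, 7.
v(4) ≈ 2980.957987, v(5) ≈ 22026.465795, v(6) ≈ 162754.791419, v(7) ≈ 1202604.284165.
Sum = Δu · [v(4) + v(5) + v(6) + v(7)].
Sum ≈ 1390366.499366.

1390366.499366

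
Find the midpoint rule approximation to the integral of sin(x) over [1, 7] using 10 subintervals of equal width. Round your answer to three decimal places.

Δx = (7 − 1)/10 = 0.6.
Midpoints: 1.3, 1.9, 2.5, 3.1, 3.7, 4.3, 4.9, 5.5, 6.1, 6.7.
f(1.3) ≈ 0.964, f(1.9) ≈ 0.946, f(2.5) ≈ 0.598, f(3.1) ≈ 0.042, f(3.7) ≈ -0.530, f(4.3) ≈ -0.916, f(4.9) ≈ -0.982, f(5.5) ≈ -0.706, f(6.1) ≈ -0.182, f(6.7) ≈ 0.405.
Sum = Δx · [f(1.3) + f(1.9) + f(2.5) + ...].
Sum ≈ -0.217.

-0.217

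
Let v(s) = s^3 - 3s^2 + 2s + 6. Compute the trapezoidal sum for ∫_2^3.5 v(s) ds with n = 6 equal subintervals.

15.97265625

Δs = (3.5 − 2)/6 = 0.25.
v(2) = 6, v(2.25) = 6.703125, v(2.5) = 7.875, v(2.75) = 9.609375, v(3) = 12, v(3.25) = 15.140625, v(3.5) = 19.125.
T_6 = (Δs/2)·[v(s_0) + 2v(s_1) + ... + 2v(s_{5}) + v(s_6)].
Sum = 15.97265625.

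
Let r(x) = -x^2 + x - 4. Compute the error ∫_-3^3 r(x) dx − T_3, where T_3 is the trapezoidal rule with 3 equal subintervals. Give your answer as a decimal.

4

Exact integral: ∫_-3^3 r(x) dx = -42.
T_3 = -46.
Error = -42 − (-46) = 4.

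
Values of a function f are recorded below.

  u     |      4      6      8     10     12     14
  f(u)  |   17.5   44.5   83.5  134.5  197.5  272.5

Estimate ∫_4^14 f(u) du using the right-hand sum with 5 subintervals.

1465

Δu = 2.
Sum = 2·[44.5 + 83.5 + 134.5 + 197.5 + 272.5] = 1465.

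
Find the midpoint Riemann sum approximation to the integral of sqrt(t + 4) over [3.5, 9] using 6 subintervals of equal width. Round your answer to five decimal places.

Δt = (9 − 3.5)/6 = 11/12.
Midpoints: 95/24, 4.875, 139/24, 161/24, 7.625, 205/24.
f(95/24) ≈ 2.82105, f(4.875) ≈ 2.97909, f(139/24) ≈ 3.12916, f(161/24) ≈ 3.27236, f(7.625) ≈ 3.40955, f(205/24) ≈ 3.54142.
Sum = Δt · [f(95/24) + f(4.875) + f(139/24) + ...].
Sum ≈ 17.55658.

17.55658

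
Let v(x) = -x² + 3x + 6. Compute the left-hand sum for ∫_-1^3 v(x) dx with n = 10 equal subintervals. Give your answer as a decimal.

25.76

Δx = (3 − (-1))/10 = 0.4.
Left endpoints: -1, -0.6, -0.2, 0.2, 0.6, 1, 1.4, 1.8, 2.2, 2.6.
v(-1) = 2, v(-0.6) = 3.84, v(-0.2) = 5.36, v(0.2) = 6.56, v(0.6) = 7.44, v(1) = 8, v(1.4) = 8.24, v(1.8) = 8.16, v(2.2) = 7.76, v(2.6) = 7.04.
Sum = Δx · [v(-1) + v(-0.6) + v(-0.2) + ...].
Sum = 25.76.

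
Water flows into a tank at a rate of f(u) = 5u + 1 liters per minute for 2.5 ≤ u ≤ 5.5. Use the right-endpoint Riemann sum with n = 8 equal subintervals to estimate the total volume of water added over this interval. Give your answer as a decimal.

Δu = (5.5 − 2.5)/8 = 0.375.
Right endpoints: 2.875, 3.25, 3.625, 4, 4.375, 4.75, 5.125, 5.5.
f(2.875) = 15.375, f(3.25) = 17.25, f(3.625) = 19.125, f(4) = 21, f(4.375) = 22.875, f(4.75) = 24.75, f(5.125) = 26.625, f(5.5) = 28.5.
Sum = Δu · [f(2.875) + f(3.25) + f(3.625) + ...].
Sum = 65.8125.

65.8125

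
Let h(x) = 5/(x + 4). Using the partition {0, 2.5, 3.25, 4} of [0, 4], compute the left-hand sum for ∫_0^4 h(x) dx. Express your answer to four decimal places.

Subinterval widths: 2.5, 0.75, 0.75.
Left endpoints: 0, 2.5, 3.25.
h(0) = 1.25, h(2.5) = 10/13, h(3.25) = 20/29.
Sum = Σ Δx_i · h(x_i).
Sum ≈ 4.2192.

4.2192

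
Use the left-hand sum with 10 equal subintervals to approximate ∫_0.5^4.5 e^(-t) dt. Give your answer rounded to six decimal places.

Δt = (4.5 − 0.5)/10 = 0.4.
Left endpoints: 0.5, 0.9, 1.3, 1.7, 2.1, 2.5, 2.9, 3.3, 3.7, 4.1.
f(0.5) ≈ 0.606531, f(0.9) ≈ 0.406570, f(1.3) ≈ 0.272532, f(1.7) ≈ 0.182684, f(2.1) ≈ 0.122456, f(2.5) ≈ 0.082085, f(2.9) ≈ 0.055023, f(3.3) ≈ 0.036883, f(3.7) ≈ 0.024724, f(4.1) ≈ 0.016573.
Sum = Δt · [f(0.5) + f(0.9) + f(1.3) + ...].
Sum ≈ 0.722424.

0.722424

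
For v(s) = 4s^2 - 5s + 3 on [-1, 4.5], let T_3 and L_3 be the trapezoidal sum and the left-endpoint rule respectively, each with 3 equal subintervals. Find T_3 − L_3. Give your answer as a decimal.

45.375

T_3 ≈ 103.532407.
L_3 ≈ 58.157407.
T_3 − L_3 = 45.375.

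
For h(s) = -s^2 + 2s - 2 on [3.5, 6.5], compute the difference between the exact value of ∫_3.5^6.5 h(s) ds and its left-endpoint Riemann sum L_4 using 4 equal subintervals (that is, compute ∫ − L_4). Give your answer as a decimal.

-8.71875

Exact integral: ∫_3.5^6.5 h(s) ds = -53.25.
L_4 = -44.53125.
Error = -53.25 − (-44.53125) = -8.71875.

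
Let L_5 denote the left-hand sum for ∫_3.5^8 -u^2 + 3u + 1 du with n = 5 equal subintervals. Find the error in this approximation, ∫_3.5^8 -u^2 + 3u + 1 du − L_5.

-16.605

Exact integral: ∫_3.5^8 f(u) du = -74.25.
L_5 = -57.645.
Error = -74.25 − (-57.645) = -16.605.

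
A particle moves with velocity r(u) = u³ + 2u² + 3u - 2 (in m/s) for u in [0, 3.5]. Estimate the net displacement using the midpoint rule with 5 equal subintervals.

76.4378125

Δu = (3.5 − 0)/5 = 0.7.
Midpoints: 0.35, 1.05, 1.75, 2.45, 3.15.
r(0.35) = -0.662125, r(1.05) = 4.512625, r(1.75) = 14.734375, r(2.45) = 32.061125, r(3.15) = 58.550875.
Sum = Δu · [r(0.35) + r(1.05) + r(1.75) + r(2.45) + r(3.15)].
Sum = 76.4378125.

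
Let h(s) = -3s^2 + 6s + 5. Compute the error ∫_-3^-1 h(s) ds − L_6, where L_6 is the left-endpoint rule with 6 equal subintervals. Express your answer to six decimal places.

Exact integral: ∫_-3^-1 h(s) ds = -40.
L_6 ≈ -46.11111111.
Error ≈ -40 − (-46.11111111) ≈ 6.111111.

6.111111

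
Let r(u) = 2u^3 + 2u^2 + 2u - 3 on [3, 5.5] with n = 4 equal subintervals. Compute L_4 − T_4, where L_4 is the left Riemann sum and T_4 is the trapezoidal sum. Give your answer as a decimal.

-101.953125

L_4 ≈ 426.22070312.
T_4 ≈ 528.17382812.
L_4 − T_4 = -101.953125.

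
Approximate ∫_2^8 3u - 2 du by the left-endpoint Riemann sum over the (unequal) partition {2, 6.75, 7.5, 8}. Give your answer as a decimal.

Subinterval widths: 4.75, 0.75, 0.5.
Left endpoints: 2, 6.75, 7.5.
f(2) = 4, f(6.75) = 18.25, f(7.5) = 20.5.
Sum = Σ Δu_i · f(u_i).
Sum = 42.9375.

42.9375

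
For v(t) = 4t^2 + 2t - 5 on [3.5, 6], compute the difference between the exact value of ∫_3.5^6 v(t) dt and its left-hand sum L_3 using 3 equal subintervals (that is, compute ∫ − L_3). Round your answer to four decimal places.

40.5093

Exact integral: ∫_3.5^6 v(t) dt ≈ 242.083333.
L_3 ≈ 201.574074.
Error ≈ 242.083333 − 201.574074 ≈ 40.5093.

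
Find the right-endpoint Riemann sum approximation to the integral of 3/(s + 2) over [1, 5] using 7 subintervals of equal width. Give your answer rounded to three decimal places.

2.386

Δs = (5 − 1)/7 = 4/7.
Right endpoints: 11/7, 15/7, 19/7, 23/7, 27/7, 31/7, 5.
f(11/7) = 0.84, f(15/7) = 21/29, f(19/7) = 7/11, f(23/7) = 21/37, f(27/7) = 21/41, f(31/7) = 7/15, f(5) = 3/7.
Sum = Δs · [f(11/7) + f(15/7) + f(19/7) + ...].
Sum ≈ 2.386.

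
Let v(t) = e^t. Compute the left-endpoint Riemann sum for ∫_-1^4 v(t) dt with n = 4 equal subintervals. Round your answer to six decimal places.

27.220282

Δt = (4 − (-1))/4 = 1.25.
Left endpoints: -1, 0.25, 1.5, 2.75.
v(-1) ≈ 0.367879, v(0.25) ≈ 1.284025, v(1.5) ≈ 4.481689, v(2.75) ≈ 15.642632.
Sum = Δt · [v(-1) + v(0.25) + v(1.5) + v(2.75)].
Sum ≈ 27.220282.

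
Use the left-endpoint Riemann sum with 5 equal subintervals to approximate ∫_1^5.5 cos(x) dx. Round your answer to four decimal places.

-1.5169

Δx = (5.5 − 1)/5 = 0.9.
Left endpoints: 1, 1.9, 2.8, 3.7, 4.6.
f(1) ≈ 0.5403, f(1.9) ≈ -0.3233, f(2.8) ≈ -0.9422, f(3.7) ≈ -0.8481, f(4.6) ≈ -0.1122.
Sum = Δx · [f(1) + f(1.9) + f(2.8) + f(3.7) + f(4.6)].
Sum ≈ -1.5169.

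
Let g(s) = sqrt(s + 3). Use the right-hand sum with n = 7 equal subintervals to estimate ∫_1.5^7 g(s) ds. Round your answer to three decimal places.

Δs = (7 − 1.5)/7 = 11/14.
Right endpoints: 16/7, 43/14, 27/7, 65/14, 38/7, 87/14, 7.
g(16/7) ≈ 2.299, g(43/14) ≈ 2.464, g(27/7) ≈ 2.619, g(65/14) ≈ 2.765, g(38/7) ≈ 2.903, g(87/14) ≈ 3.036, g(7) ≈ 3.162.
Sum = Δs · [g(16/7) + g(43/14) + g(27/7) + ...].
Sum ≈ 15.123.

15.123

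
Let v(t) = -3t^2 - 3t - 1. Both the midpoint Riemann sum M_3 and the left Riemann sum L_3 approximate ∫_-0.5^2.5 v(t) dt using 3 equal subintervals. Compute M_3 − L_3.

-11.25

M_3 = -27.
L_3 = -15.75.
M_3 − L_3 = -11.25.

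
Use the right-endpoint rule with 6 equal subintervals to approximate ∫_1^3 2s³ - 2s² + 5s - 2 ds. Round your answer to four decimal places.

46.7037

Δs = (3 − 1)/6 = 1/3.
Right endpoints: 4/3, 5/3, 2, 7/3, 8/3, 3.
f(4/3) = 158/27, f(5/3) = 271/27, f(2) = 16, f(7/3) = 653/27, f(8/3) = 946/27, f(3) = 49.
Sum = Δs · [f(4/3) + f(5/3) + f(2) + ...].
Sum ≈ 46.7037.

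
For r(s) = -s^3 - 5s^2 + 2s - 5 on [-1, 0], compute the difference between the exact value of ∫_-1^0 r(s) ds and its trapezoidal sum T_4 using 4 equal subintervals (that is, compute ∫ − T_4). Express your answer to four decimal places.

0.0365

Exact integral: ∫_-1^0 r(s) ds ≈ -7.416667.
T_4 = -7.453125.
Error ≈ -7.416667 − (-7.453125) ≈ 0.0365.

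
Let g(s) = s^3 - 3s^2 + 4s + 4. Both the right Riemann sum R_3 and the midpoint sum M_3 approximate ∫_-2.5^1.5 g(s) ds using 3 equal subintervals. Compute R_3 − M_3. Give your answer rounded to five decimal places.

R_3 = 6.5.
M_3 ≈ -16.8333333.
R_3 − M_3 ≈ 23.33333.

23.33333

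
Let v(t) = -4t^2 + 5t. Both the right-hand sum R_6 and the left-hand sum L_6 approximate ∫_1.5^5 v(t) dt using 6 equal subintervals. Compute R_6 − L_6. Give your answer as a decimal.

-42.875

R_6 ≈ -127.52314815.
L_6 ≈ -84.64814815.
R_6 − L_6 = -42.875.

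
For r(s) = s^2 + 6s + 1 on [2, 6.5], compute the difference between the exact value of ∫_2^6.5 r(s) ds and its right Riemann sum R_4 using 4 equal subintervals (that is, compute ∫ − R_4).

Exact integral: ∫_2^6.5 r(s) ds = 208.125.
R_4 = 245.77734375.
Error = 208.125 − 245.77734375 = -37.65234375.

-37.65234375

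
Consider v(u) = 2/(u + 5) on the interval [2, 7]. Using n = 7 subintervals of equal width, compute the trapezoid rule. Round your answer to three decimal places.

Δu = (7 − 2)/7 = 5/7.
v(2) = 2/7, v(19/7) = 7/27, v(24/7) = 14/59, v(29/7) = 0.21875, v(34/7) = 14/69, v(39/7) = 7/37, v(44/7) = 14/79, v(7) = 1/6.
T_7 = (Δu/2)·[v(u_0) + 2v(u_1) + ... + 2v(u_{6}) + v(u_7)].
Sum ≈ 1.079.

1.079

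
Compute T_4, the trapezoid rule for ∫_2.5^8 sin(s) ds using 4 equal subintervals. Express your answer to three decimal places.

-0.549

Δs = (8 − 2.5)/4 = 1.375.
f(2.5) ≈ 0.598, f(3.875) ≈ -0.669, f(5.25) ≈ -0.859, f(6.625) ≈ 0.335, f(8) ≈ 0.989.
T_4 = (Δs/2)·[f(s_0) + 2f(s_1) + 2f(s_2) + 2f(s_3) + f(s_4)].
Sum ≈ -0.549.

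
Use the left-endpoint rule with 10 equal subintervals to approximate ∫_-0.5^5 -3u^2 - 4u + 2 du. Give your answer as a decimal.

Δu = (5 − (-0.5))/10 = 0.55.
Left endpoints: -0.5, 0.05, 0.6, 1.15, 1.7, 2.25, 2.8, 3.35, 3.9, 4.45.
f(-0.5) = 3.25, f(0.05) = 1.7925, f(0.6) = -1.48, f(1.15) = -6.5675, f(1.7) = -13.47, f(2.25) = -22.1875, f(2.8) = -32.72, f(3.35) = -45.0675, f(3.9) = -59.23, f(4.45) = -75.2075.
Sum = Δu · [f(-0.5) + f(0.05) + f(0.6) + ...].
Sum = -137.988125.

-137.988125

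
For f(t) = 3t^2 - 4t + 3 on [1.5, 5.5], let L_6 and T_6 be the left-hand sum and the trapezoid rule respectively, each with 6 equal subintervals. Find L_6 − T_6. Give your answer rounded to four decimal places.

L_6 ≈ 97.222222.
T_6 ≈ 119.888889.
L_6 − T_6 ≈ -22.6667.

-22.6667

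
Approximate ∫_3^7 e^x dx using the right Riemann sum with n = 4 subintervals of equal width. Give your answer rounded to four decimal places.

Δx = (7 − 3)/4 = 1.
Right endpoints: 4, 5, 6, 7.
f(4) ≈ 54.5982, f(5) ≈ 148.4132, f(6) ≈ 403.4288, f(7) ≈ 1096.6332.
Sum = Δx · [f(4) + f(5) + f(6) + f(7)].
Sum ≈ 1703.0733.

1703.0733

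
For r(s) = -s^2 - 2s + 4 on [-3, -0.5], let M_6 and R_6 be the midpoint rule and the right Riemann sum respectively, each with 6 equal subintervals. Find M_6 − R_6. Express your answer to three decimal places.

M_6 ≈ 9.82784.
R_6 ≈ 10.50058.
M_6 − R_6 ≈ -0.673.

-0.673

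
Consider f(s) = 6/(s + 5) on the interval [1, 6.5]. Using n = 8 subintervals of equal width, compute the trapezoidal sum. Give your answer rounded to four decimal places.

Δs = (6.5 − 1)/8 = 0.6875.
f(1) = 1, f(1.6875) = 96/107, f(2.375) = 48/59, f(3.0625) = 32/43, f(3.75) = 24/35, f(4.4375) = 96/151, f(5.125) = 16/27, f(5.8125) = 96/173, f(6.5) = 12/23.
T_8 = (Δs/2)·[f(s_0) + 2f(s_1) + ... + 2f(s_{7}) + f(s_8)].
Sum ≈ 3.9083.

3.9083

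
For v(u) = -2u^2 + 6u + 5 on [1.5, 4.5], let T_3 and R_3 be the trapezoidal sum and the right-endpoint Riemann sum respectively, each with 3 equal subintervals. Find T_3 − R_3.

T_3 = 9.5.
R_3 = 0.5.
T_3 − R_3 = 9.

9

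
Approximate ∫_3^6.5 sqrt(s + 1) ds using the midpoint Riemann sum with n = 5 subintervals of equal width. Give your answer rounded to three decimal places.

8.361

Δs = (6.5 − 3)/5 = 0.7.
Midpoints: 3.35, 4.05, 4.75, 5.45, 6.15.
f(3.35) ≈ 2.086, f(4.05) ≈ 2.247, f(4.75) ≈ 2.398, f(5.45) ≈ 2.540, f(6.15) ≈ 2.674.
Sum = Δs · [f(3.35) + f(4.05) + f(4.75) + f(5.45) + f(6.15)].
Sum ≈ 8.361.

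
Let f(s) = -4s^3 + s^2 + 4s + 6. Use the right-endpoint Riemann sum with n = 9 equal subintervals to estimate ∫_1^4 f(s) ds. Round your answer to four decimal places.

Δs = (4 − 1)/9 = 1/3.
Right endpoints: 4/3, 5/3, 2, 7/3, 8/3, 3, 10/3, 11/3, 4.
f(4/3) = 98/27, f(5/3) = -83/27, f(2) = -14, f(7/3) = -811/27, f(8/3) = -1406/27, f(3) = -81, f(10/3) = -3178/27, f(11/3) = -4403/27, f(4) = -218.
Sum = Δs · [f(4/3) + f(5/3) + f(2) + ...].
Sum ≈ -225.1111.

-225.1111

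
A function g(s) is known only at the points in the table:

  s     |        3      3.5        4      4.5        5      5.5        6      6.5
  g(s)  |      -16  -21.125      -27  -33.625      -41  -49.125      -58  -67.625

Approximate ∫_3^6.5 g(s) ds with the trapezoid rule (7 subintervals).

Δs = 0.5.
T_7 = (0.5/2)·[(-16) + 2·(-21.125) + 2·(-27) + 2·(-33.625) + 2·(-41) + 2·(-49.125) + 2·(-58) + (-67.625)] = -135.84375.

-135.84375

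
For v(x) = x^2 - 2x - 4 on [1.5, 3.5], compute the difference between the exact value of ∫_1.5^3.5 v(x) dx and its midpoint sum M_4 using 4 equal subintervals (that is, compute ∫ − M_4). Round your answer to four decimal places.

Exact integral: ∫_1.5^3.5 v(x) dx ≈ -4.833333.
M_4 = -4.875.
Error ≈ -4.833333 − (-4.875) ≈ 0.0417.

0.0417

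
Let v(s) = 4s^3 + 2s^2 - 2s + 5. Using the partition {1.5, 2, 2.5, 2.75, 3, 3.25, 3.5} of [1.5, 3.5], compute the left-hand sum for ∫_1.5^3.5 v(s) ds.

144.1875

Subinterval widths: 0.5, 0.5, 0.25, 0.25, 0.25, 0.25.
Left endpoints: 1.5, 2, 2.5, 2.75, 3, 3.25.
v(1.5) = 20, v(2) = 41, v(2.5) = 75, v(2.75) = 97.8125, v(3) = 125, v(3.25) = 156.9375.
Sum = Σ Δs_i · v(s_i).
Sum = 144.1875.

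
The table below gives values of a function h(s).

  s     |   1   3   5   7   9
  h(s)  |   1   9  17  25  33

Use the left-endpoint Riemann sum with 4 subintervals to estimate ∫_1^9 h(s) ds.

Δs = 2.
Sum = 2·[1 + 9 + 17 + 25] = 104.

104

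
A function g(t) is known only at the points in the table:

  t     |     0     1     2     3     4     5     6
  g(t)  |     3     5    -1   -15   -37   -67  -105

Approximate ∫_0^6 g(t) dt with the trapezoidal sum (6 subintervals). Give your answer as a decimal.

-166

Δt = 1.
T_6 = (1/2)·[3 + 2·5 + 2·(-1) + 2·(-15) + 2·(-37) + 2·(-67) + (-105)] = -166.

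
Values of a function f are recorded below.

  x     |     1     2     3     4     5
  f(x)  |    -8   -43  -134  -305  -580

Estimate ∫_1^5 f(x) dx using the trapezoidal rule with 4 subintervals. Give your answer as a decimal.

Δx = 1.
T_4 = (1/2)·[(-8) + 2·(-43) + 2·(-134) + 2·(-305) + (-580)] = -776.

-776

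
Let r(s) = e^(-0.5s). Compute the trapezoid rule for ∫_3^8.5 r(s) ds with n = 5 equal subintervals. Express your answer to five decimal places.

Δs = (8.5 − 3)/5 = 1.1.
r(3) ≈ 0.22313, r(4.1) ≈ 0.12873, r(5.2) ≈ 0.07427, r(6.3) ≈ 0.04285, r(7.4) ≈ 0.02472, r(8.5) ≈ 0.01426.
T_5 = (Δs/2)·[r(s_0) + 2r(s_1) + ... + 2r(s_{4}) + r(s_5)].
Sum ≈ 0.42821.

0.42821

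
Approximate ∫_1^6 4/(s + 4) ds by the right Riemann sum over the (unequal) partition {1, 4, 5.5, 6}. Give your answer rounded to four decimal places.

2.3316

Subinterval widths: 3, 1.5, 0.5.
Right endpoints: 4, 5.5, 6.
f(4) = 0.5, f(5.5) = 8/19, f(6) = 0.4.
Sum = Σ Δs_i · f(s_i).
Sum ≈ 2.3316.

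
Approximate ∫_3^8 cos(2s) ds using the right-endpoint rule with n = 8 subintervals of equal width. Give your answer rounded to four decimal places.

Δs = (8 − 3)/8 = 0.625.
Right endpoints: 3.625, 4.25, 4.875, 5.5, 6.125, 6.75, 7.375, 8.
f(3.625) ≈ 0.5679, f(4.25) ≈ -0.6020, f(4.875) ≈ -0.9476, f(5.5) ≈ 0.0044, f(6.125) ≈ 0.9504, f(6.75) ≈ 0.5949, f(7.375) ≈ -0.5752, f(8) ≈ -0.9577.
Sum = Δs · [f(3.625) + f(4.25) + f(4.875) + ...].
Sum ≈ -0.6030.

-0.6030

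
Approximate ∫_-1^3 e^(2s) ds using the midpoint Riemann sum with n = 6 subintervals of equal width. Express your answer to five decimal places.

187.44972

Δs = (3 − (-1))/6 = 2/3.
Midpoints: -2/3, 0, 2/3, 4/3, 2, 8/3.
f(-2/3) ≈ 0.26360, f(0) ≈ 1.00000, f(2/3) ≈ 3.79367, f(4/3) ≈ 14.39192, f(2) ≈ 54.59815, f(8/3) ≈ 207.12725.
Sum = Δs · [f(-2/3) + f(0) + f(2/3) + ...].
Sum ≈ 187.44972.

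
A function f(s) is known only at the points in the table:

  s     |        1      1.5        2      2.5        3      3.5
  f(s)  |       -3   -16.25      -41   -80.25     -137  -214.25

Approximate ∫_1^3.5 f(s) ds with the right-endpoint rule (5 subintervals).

Δs = 0.5.
Sum = 0.5·[(-16.25) + (-41) + (-80.25) + (-137) + (-214.25)] = -244.375.

-244.375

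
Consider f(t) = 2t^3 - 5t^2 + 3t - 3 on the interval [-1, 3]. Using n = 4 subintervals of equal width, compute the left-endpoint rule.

-20

Δt = (3 − (-1))/4 = 1.
Left endpoints: -1, 0, 1, 2.
f(-1) = -13, f(0) = -3, f(1) = -3, f(2) = -1.
Sum = Δt · [f(-1) + f(0) + f(1) + f(2)].
Sum = -20.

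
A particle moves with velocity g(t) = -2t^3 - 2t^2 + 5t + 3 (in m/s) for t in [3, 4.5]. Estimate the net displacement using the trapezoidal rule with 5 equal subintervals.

-175.2075

Δt = (4.5 − 3)/5 = 0.3.
g(3) = -54, g(3.3) = -74.154, g(3.6) = -98.232, g(3.9) = -126.558, g(4.2) = -159.456, g(4.5) = -197.25.
T_5 = (Δt/2)·[g(t_0) + 2g(t_1) + ... + 2g(t_{4}) + g(t_5)].
Sum = -175.2075.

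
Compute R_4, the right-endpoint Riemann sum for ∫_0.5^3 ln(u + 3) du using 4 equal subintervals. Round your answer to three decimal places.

Δu = (3 − 0.5)/4 = 0.625.
Right endpoints: 1.125, 1.75, 2.375, 3.
f(1.125) ≈ 1.417, f(1.75) ≈ 1.558, f(2.375) ≈ 1.682, f(3) ≈ 1.792.
Sum = Δu · [f(1.125) + f(1.75) + f(2.375) + f(3)].
Sum ≈ 4.030.

4.030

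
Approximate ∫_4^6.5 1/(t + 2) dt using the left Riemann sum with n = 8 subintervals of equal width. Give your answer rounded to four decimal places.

Δt = (6.5 − 4)/8 = 0.3125.
Left endpoints: 4, 4.3125, 4.625, 4.9375, 5.25, 5.5625, 5.875, 6.1875.
f(4) = 1/6, f(4.3125) = 16/101, f(4.625) = 8/53, f(4.9375) = 16/111, f(5.25) = 4/29, f(5.5625) = 16/121, f(5.875) = 8/63, f(6.1875) = 16/131.
Sum = Δt · [f(4) + f(4.3125) + f(4.625) + ...].
Sum ≈ 0.3561.

0.3561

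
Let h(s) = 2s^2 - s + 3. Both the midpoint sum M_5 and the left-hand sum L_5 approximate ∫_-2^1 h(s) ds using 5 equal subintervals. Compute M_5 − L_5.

-3.24

M_5 = 16.32.
L_5 = 19.56.
M_5 − L_5 = -3.24.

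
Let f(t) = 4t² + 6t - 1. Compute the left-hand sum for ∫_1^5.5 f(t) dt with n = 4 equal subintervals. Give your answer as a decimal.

226.546875

Δt = (5.5 − 1)/4 = 1.125.
Left endpoints: 1, 2.125, 3.25, 4.375.
f(1) = 9, f(2.125) = 29.8125, f(3.25) = 60.75, f(4.375) = 101.8125.
Sum = Δt · [f(1) + f(2.125) + f(3.25) + f(4.375)].
Sum = 226.546875.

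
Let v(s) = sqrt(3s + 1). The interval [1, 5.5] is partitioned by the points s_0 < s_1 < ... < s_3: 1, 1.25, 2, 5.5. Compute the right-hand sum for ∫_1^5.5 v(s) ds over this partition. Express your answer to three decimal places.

17.171

Subinterval widths: 0.25, 0.75, 3.5.
Right endpoints: 1.25, 2, 5.5.
v(1.25) ≈ 2.179, v(2) ≈ 2.646, v(5.5) ≈ 4.183.
Sum = Σ Δs_i · v(s_i).
Sum ≈ 17.171.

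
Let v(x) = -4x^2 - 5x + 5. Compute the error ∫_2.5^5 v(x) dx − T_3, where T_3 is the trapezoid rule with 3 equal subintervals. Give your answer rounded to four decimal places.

Exact integral: ∫_2.5^5 v(x) dx ≈ -180.208333.
T_3 ≈ -181.365741.
Error ≈ -180.208333 − (-181.365741) ≈ 1.1574.

1.1574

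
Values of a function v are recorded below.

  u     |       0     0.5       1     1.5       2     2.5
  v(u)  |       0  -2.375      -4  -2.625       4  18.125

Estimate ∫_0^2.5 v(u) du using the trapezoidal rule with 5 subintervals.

2.03125

Δu = 0.5.
T_5 = (0.5/2)·[0 + 2·(-2.375) + 2·(-4) + 2·(-2.625) + 2·4 + 18.125] = 2.03125.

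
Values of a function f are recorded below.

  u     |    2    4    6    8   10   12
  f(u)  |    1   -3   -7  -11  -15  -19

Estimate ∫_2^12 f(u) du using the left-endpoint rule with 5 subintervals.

Δu = 2.
Sum = 2·[1 + (-3) + (-7) + (-11) + (-15)] = -70.

-70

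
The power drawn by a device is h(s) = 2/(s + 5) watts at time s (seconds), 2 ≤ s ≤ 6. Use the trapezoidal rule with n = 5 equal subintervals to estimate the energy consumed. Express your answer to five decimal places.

Δs = (6 − 2)/5 = 0.8.
h(2) = 2/7, h(2.8) = 10/39, h(3.6) = 10/43, h(4.4) = 10/47, h(5.2) = 10/51, h(6) = 2/11.
T_5 = (Δs/2)·[h(s_0) + 2h(s_1) + ... + 2h(s_{4}) + h(s_5)].
Sum ≈ 0.90526.

0.90526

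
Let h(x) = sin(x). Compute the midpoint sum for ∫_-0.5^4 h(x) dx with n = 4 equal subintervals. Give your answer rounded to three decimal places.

Δx = (4 − (-0.5))/4 = 1.125.
Midpoints: 0.0625, 1.1875, 2.3125, 3.4375.
h(0.0625) ≈ 0.062, h(1.1875) ≈ 0.927, h(2.3125) ≈ 0.737, h(3.4375) ≈ -0.292.
Sum = Δx · [h(0.0625) + h(1.1875) + h(2.3125) + h(3.4375)].
Sum ≈ 1.615.

1.615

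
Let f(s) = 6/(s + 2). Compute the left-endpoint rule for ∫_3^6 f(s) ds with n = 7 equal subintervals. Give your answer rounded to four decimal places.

Δs = (6 − 3)/7 = 3/7.
Left endpoints: 3, 24/7, 27/7, 30/7, 33/7, 36/7, 39/7.
f(3) = 1.2, f(24/7) = 21/19, f(27/7) = 42/41, f(30/7) = 21/22, f(33/7) = 42/47, f(36/7) = 0.84, f(39/7) = 42/53.
Sum = Δs · [f(3) + f(24/7) + f(27/7) + ...].
Sum ≈ 2.9187.

2.9187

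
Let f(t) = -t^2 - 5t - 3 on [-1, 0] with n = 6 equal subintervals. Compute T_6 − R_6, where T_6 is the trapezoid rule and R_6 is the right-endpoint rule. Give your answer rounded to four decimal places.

0.3333

T_6 ≈ -0.837963.
R_6 ≈ -1.171296.
T_6 − R_6 ≈ 0.3333.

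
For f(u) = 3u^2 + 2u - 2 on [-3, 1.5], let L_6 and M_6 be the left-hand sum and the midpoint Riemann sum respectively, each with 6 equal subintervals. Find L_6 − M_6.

6.1171875

L_6 = 20.109375.
M_6 = 13.9921875.
L_6 − M_6 = 6.1171875.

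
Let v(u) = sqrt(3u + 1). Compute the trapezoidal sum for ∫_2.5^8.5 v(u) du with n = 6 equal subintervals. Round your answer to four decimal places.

24.7894

Δu = (8.5 − 2.5)/6 = 1.
v(2.5) ≈ 2.9155, v(3.5) ≈ 3.3912, v(4.5) ≈ 3.8079, v(5.5) ≈ 4.1833, v(6.5) ≈ 4.5277, v(7.5) ≈ 4.8477, v(8.5) ≈ 5.1478.
T_6 = (Δu/2)·[v(u_0) + 2v(u_1) + ... + 2v(u_{5}) + v(u_6)].
Sum ≈ 24.7894.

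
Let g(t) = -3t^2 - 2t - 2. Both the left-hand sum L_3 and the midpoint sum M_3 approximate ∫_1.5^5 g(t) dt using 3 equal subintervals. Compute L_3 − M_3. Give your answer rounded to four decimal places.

40.3229

L_3 ≈ -109.861111.
M_3 ≈ -150.184028.
L_3 − M_3 ≈ 40.3229.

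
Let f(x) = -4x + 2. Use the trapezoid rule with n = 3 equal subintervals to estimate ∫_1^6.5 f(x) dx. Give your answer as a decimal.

-71.5

Δx = (6.5 − 1)/3 = 11/6.
f(1) = -2, f(17/6) = -28/3, f(14/3) = -50/3, f(6.5) = -24.
T_3 = (Δx/2)·[f(x_0) + 2f(x_1) + 2f(x_2) + f(x_3)].
Sum = -71.5.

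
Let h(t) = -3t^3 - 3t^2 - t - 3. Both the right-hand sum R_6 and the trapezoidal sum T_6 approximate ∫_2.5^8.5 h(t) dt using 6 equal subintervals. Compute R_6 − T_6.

R_6 = -5587.5.
T_6 = -4587.75.
R_6 − T_6 = -999.75.

-999.75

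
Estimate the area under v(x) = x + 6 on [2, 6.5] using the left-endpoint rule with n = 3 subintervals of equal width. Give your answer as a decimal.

Δx = (6.5 − 2)/3 = 1.5.
Left endpoints: 2, 3.5, 5.
v(2) = 8, v(3.5) = 9.5, v(5) = 11.
Sum = Δx · [v(2) + v(3.5) + v(5)].
Sum = 42.75.

42.75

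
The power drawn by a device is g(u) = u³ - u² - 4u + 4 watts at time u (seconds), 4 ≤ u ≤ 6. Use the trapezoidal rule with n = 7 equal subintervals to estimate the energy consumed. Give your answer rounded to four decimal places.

177.7143

Δu = (6 − 4)/7 = 2/7.
g(4) = 36, g(30/7) = 16192/343, g(32/7) = 20700/343, g(34/7) = 25920/343, g(36/7) = 31900/343, g(38/7) = 38688/343, g(40/7) = 46332/343, g(6) = 160.
T_7 = (Δu/2)·[g(u_0) + 2g(u_1) + ... + 2g(u_{6}) + g(u_7)].
Sum ≈ 177.7143.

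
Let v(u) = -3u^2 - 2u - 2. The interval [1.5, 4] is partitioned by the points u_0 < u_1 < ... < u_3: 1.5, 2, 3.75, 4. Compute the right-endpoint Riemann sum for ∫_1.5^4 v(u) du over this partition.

Subinterval widths: 0.5, 1.75, 0.25.
Right endpoints: 2, 3.75, 4.
v(2) = -18, v(3.75) = -51.6875, v(4) = -58.
Sum = Σ Δu_i · v(u_i).
Sum = -113.953125.

-113.953125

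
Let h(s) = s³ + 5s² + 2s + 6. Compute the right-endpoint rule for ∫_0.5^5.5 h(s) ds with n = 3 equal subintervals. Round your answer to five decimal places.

Δs = (5.5 − 0.5)/3 = 5/3.
Right endpoints: 13/6, 23/6, 5.5.
h(13/6) = 9499/216, h(23/6) = 30989/216, h(5.5) = 334.625.
Sum = Δs · [h(13/6) + h(23/6) + h(5.5)].
Sum ≈ 870.11574.

870.11574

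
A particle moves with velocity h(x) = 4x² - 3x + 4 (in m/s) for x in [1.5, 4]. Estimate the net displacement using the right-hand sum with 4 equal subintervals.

Δx = (4 − 1.5)/4 = 0.625.
Right endpoints: 2.125, 2.75, 3.375, 4.
h(2.125) = 15.6875, h(2.75) = 26, h(3.375) = 39.4375, h(4) = 56.
Sum = Δx · [h(2.125) + h(2.75) + h(3.375) + h(4)].
Sum = 85.703125.

85.703125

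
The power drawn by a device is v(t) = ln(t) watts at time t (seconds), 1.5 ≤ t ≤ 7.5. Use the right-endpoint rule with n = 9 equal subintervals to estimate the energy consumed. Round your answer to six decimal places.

Δt = (7.5 − 1.5)/9 = 2/3.
Right endpoints: 13/6, 17/6, 3.5, 25/6, 29/6, 5.5, 37/6, 41/6, 7.5.
v(13/6) ≈ 0.773190, v(17/6) ≈ 1.041454, v(3.5) ≈ 1.252763, v(25/6) ≈ 1.427116, v(29/6) ≈ 1.575536, v(5.5) ≈ 1.704748, v(37/6) ≈ 1.819158, v(41/6) ≈ 1.921813, v(7.5) ≈ 2.014903.
Sum = Δt · [v(13/6) + v(17/6) + v(3.5) + ...].
Sum ≈ 9.020454.

9.020454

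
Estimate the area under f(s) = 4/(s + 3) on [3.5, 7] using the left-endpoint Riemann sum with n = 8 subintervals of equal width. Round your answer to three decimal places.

1.771

Δs = (7 − 3.5)/8 = 0.4375.
Left endpoints: 3.5, 3.9375, 4.375, 4.8125, 5.25, 5.6875, 6.125, 6.5625.
f(3.5) = 8/13, f(3.9375) = 64/111, f(4.375) = 32/59, f(4.8125) = 0.512, f(5.25) = 16/33, f(5.6875) = 64/139, f(6.125) = 32/73, f(6.5625) = 64/153.
Sum = Δs · [f(3.5) + f(3.9375) + f(4.375) + ...].
Sum ≈ 1.771.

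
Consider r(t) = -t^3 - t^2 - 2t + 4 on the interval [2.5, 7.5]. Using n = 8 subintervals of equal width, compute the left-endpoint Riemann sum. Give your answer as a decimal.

Δt = (7.5 − 2.5)/8 = 0.625.
Left endpoints: 2.5, 3.125, 3.75, 4.375, 5, 5.625, 6.25, 6.875.
r(2.5) = -22.875, r(3.125) = -21777/512, r(3.75) = -70.296875, r(4.375) = -55107/512, r(5) = -156, r(5.625) = -111037/512, r(6.25) = -291.703125, r(6.875) = -195567/512.
Sum = Δt · [r(2.5) + r(3.125) + r(3.75) + ...].
Sum = -806.171875.

-806.171875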